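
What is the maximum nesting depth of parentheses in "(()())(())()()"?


Input: "(()())(())()()"
Tracking depth:
  Position 0 '(': depth becomes 1
  Position 1 '(': depth becomes 2
  Position 2 ')': depth becomes 1
  Position 3 '(': depth becomes 2
  Position 4 ')': depth becomes 1
  Position 5 ')': depth becomes 0
  Position 6 '(': depth becomes 1
  Position 7 '(': depth becomes 2
  Position 8 ')': depth becomes 1
  Position 9 ')': depth becomes 0
  Position 10 '(': depth becomes 1
  Position 11 ')': depth becomes 0
  Position 12 '(': depth becomes 1
  Position 13 ')': depth becomes 0
Maximum depth reached: 2

2


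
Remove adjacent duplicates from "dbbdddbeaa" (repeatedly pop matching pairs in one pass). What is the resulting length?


Input: dbbdddbeaa
Stack-based adjacent duplicate removal:
  Read 'd': push. Stack: d
  Read 'b': push. Stack: db
  Read 'b': matches stack top 'b' => pop. Stack: d
  Read 'd': matches stack top 'd' => pop. Stack: (empty)
  Read 'd': push. Stack: d
  Read 'd': matches stack top 'd' => pop. Stack: (empty)
  Read 'b': push. Stack: b
  Read 'e': push. Stack: be
  Read 'a': push. Stack: bea
  Read 'a': matches stack top 'a' => pop. Stack: be
Final stack: "be" (length 2)

2


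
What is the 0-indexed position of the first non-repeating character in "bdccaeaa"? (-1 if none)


Input: bdccaeaa
Character frequencies:
  'a': 3
  'b': 1
  'c': 2
  'd': 1
  'e': 1
Scanning left to right for freq == 1:
  Position 0 ('b'): unique! => answer = 0

0


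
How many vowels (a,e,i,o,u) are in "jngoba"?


Input: jngoba
Checking each character:
  'j' at position 0: consonant
  'n' at position 1: consonant
  'g' at position 2: consonant
  'o' at position 3: vowel (running total: 1)
  'b' at position 4: consonant
  'a' at position 5: vowel (running total: 2)
Total vowels: 2

2


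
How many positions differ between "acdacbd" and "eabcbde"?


Comparing "acdacbd" and "eabcbde" position by position:
  Position 0: 'a' vs 'e' => DIFFER
  Position 1: 'c' vs 'a' => DIFFER
  Position 2: 'd' vs 'b' => DIFFER
  Position 3: 'a' vs 'c' => DIFFER
  Position 4: 'c' vs 'b' => DIFFER
  Position 5: 'b' vs 'd' => DIFFER
  Position 6: 'd' vs 'e' => DIFFER
Positions that differ: 7

7


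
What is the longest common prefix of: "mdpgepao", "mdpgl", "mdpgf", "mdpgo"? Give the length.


Words: mdpgepao, mdpgl, mdpgf, mdpgo
  Position 0: all 'm' => match
  Position 1: all 'd' => match
  Position 2: all 'p' => match
  Position 3: all 'g' => match
  Position 4: ('e', 'l', 'f', 'o') => mismatch, stop
LCP = "mdpg" (length 4)

4


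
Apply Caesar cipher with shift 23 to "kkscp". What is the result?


Caesar cipher: shift "kkscp" by 23
  'k' (pos 10) + 23 = pos 7 = 'h'
  'k' (pos 10) + 23 = pos 7 = 'h'
  's' (pos 18) + 23 = pos 15 = 'p'
  'c' (pos 2) + 23 = pos 25 = 'z'
  'p' (pos 15) + 23 = pos 12 = 'm'
Result: hhpzm

hhpzm


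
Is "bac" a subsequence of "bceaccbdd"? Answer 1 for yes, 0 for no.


Check if "bac" is a subsequence of "bceaccbdd"
Greedy scan:
  Position 0 ('b'): matches sub[0] = 'b'
  Position 1 ('c'): no match needed
  Position 2 ('e'): no match needed
  Position 3 ('a'): matches sub[1] = 'a'
  Position 4 ('c'): matches sub[2] = 'c'
  Position 5 ('c'): no match needed
  Position 6 ('b'): no match needed
  Position 7 ('d'): no match needed
  Position 8 ('d'): no match needed
All 3 characters matched => is a subsequence

1


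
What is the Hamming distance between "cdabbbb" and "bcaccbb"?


Comparing "cdabbbb" and "bcaccbb" position by position:
  Position 0: 'c' vs 'b' => differ
  Position 1: 'd' vs 'c' => differ
  Position 2: 'a' vs 'a' => same
  Position 3: 'b' vs 'c' => differ
  Position 4: 'b' vs 'c' => differ
  Position 5: 'b' vs 'b' => same
  Position 6: 'b' vs 'b' => same
Total differences (Hamming distance): 4

4


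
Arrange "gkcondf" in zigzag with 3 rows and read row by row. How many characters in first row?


Zigzag "gkcondf" into 3 rows:
Placing characters:
  'g' => row 0
  'k' => row 1
  'c' => row 2
  'o' => row 1
  'n' => row 0
  'd' => row 1
  'f' => row 2
Rows:
  Row 0: "gn"
  Row 1: "kod"
  Row 2: "cf"
First row length: 2

2


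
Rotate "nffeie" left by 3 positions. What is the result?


Input: "nffeie", rotate left by 3
First 3 characters: "nff"
Remaining characters: "eie"
Concatenate remaining + first: "eie" + "nff" = "eienff"

eienff


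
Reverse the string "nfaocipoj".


Input: nfaocipoj
Reading characters right to left:
  Position 8: 'j'
  Position 7: 'o'
  Position 6: 'p'
  Position 5: 'i'
  Position 4: 'c'
  Position 3: 'o'
  Position 2: 'a'
  Position 1: 'f'
  Position 0: 'n'
Reversed: jopicoafn

jopicoafn


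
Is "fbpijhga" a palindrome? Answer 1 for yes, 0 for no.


Input: fbpijhga
Reversed: aghjipbf
  Compare pos 0 ('f') with pos 7 ('a'): MISMATCH
  Compare pos 1 ('b') with pos 6 ('g'): MISMATCH
  Compare pos 2 ('p') with pos 5 ('h'): MISMATCH
  Compare pos 3 ('i') with pos 4 ('j'): MISMATCH
Result: not a palindrome

0


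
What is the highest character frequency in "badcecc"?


Input: badcecc
Character counts:
  'a': 1
  'b': 1
  'c': 3
  'd': 1
  'e': 1
Maximum frequency: 3

3


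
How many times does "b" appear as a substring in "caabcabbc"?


Searching for "b" in "caabcabbc"
Scanning each position:
  Position 0: "c" => no
  Position 1: "a" => no
  Position 2: "a" => no
  Position 3: "b" => MATCH
  Position 4: "c" => no
  Position 5: "a" => no
  Position 6: "b" => MATCH
  Position 7: "b" => MATCH
  Position 8: "c" => no
Total occurrences: 3

3


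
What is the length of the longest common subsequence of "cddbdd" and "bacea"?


LCS of "cddbdd" and "bacea"
DP table:
           b    a    c    e    a
      0    0    0    0    0    0
  c   0    0    0    1    1    1
  d   0    0    0    1    1    1
  d   0    0    0    1    1    1
  b   0    1    1    1    1    1
  d   0    1    1    1    1    1
  d   0    1    1    1    1    1
LCS length = dp[6][5] = 1

1


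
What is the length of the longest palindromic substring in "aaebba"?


Input: "aaebba"
Checking substrings for palindromes:
  [0:2] "aa" (len 2) => palindrome
  [3:5] "bb" (len 2) => palindrome
Longest palindromic substring: "aa" with length 2

2


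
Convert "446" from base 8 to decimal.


Input: "446" in base 8
Positional expansion:
  Digit '4' (value 4) x 8^2 = 256
  Digit '4' (value 4) x 8^1 = 32
  Digit '6' (value 6) x 8^0 = 6
Sum = 294

294


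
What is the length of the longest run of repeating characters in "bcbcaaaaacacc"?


Input: "bcbcaaaaacacc"
Scanning for longest run:
  Position 1 ('c'): new char, reset run to 1
  Position 2 ('b'): new char, reset run to 1
  Position 3 ('c'): new char, reset run to 1
  Position 4 ('a'): new char, reset run to 1
  Position 5 ('a'): continues run of 'a', length=2
  Position 6 ('a'): continues run of 'a', length=3
  Position 7 ('a'): continues run of 'a', length=4
  Position 8 ('a'): continues run of 'a', length=5
  Position 9 ('c'): new char, reset run to 1
  Position 10 ('a'): new char, reset run to 1
  Position 11 ('c'): new char, reset run to 1
  Position 12 ('c'): continues run of 'c', length=2
Longest run: 'a' with length 5

5


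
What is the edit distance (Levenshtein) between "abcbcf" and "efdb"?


Computing edit distance: "abcbcf" -> "efdb"
DP table:
           e    f    d    b
      0    1    2    3    4
  a   1    1    2    3    4
  b   2    2    2    3    3
  c   3    3    3    3    4
  b   4    4    4    4    3
  c   5    5    5    5    4
  f   6    6    5    6    5
Edit distance = dp[6][4] = 5

5


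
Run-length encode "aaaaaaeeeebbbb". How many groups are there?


Input: aaaaaaeeeebbbb
Scanning for consecutive runs:
  Group 1: 'a' x 6 (positions 0-5)
  Group 2: 'e' x 4 (positions 6-9)
  Group 3: 'b' x 4 (positions 10-13)
Total groups: 3

3


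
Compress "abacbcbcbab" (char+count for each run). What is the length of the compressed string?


Input: abacbcbcbab
Runs:
  'a' x 1 => "a1"
  'b' x 1 => "b1"
  'a' x 1 => "a1"
  'c' x 1 => "c1"
  'b' x 1 => "b1"
  'c' x 1 => "c1"
  'b' x 1 => "b1"
  'c' x 1 => "c1"
  'b' x 1 => "b1"
  'a' x 1 => "a1"
  'b' x 1 => "b1"
Compressed: "a1b1a1c1b1c1b1c1b1a1b1"
Compressed length: 22

22


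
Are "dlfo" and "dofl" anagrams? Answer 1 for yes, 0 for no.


Strings: "dlfo", "dofl"
Sorted first:  dflo
Sorted second: dflo
Sorted forms match => anagrams

1


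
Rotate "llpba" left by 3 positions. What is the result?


Input: "llpba", rotate left by 3
First 3 characters: "llp"
Remaining characters: "ba"
Concatenate remaining + first: "ba" + "llp" = "ballp"

ballp


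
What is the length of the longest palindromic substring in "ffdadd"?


Input: "ffdadd"
Checking substrings for palindromes:
  [2:5] "dad" (len 3) => palindrome
  [0:2] "ff" (len 2) => palindrome
  [4:6] "dd" (len 2) => palindrome
Longest palindromic substring: "dad" with length 3

3


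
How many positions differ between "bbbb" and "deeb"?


Comparing "bbbb" and "deeb" position by position:
  Position 0: 'b' vs 'd' => DIFFER
  Position 1: 'b' vs 'e' => DIFFER
  Position 2: 'b' vs 'e' => DIFFER
  Position 3: 'b' vs 'b' => same
Positions that differ: 3

3


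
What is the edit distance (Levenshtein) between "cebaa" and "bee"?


Computing edit distance: "cebaa" -> "bee"
DP table:
           b    e    e
      0    1    2    3
  c   1    1    2    3
  e   2    2    1    2
  b   3    2    2    2
  a   4    3    3    3
  a   5    4    4    4
Edit distance = dp[5][3] = 4

4


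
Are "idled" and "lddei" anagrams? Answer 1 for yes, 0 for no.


Strings: "idled", "lddei"
Sorted first:  ddeil
Sorted second: ddeil
Sorted forms match => anagrams

1


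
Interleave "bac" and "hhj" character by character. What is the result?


Interleaving "bac" and "hhj":
  Position 0: 'b' from first, 'h' from second => "bh"
  Position 1: 'a' from first, 'h' from second => "ah"
  Position 2: 'c' from first, 'j' from second => "cj"
Result: bhahcj

bhahcj


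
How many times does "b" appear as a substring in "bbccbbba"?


Searching for "b" in "bbccbbba"
Scanning each position:
  Position 0: "b" => MATCH
  Position 1: "b" => MATCH
  Position 2: "c" => no
  Position 3: "c" => no
  Position 4: "b" => MATCH
  Position 5: "b" => MATCH
  Position 6: "b" => MATCH
  Position 7: "a" => no
Total occurrences: 5

5


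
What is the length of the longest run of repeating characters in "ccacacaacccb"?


Input: "ccacacaacccb"
Scanning for longest run:
  Position 1 ('c'): continues run of 'c', length=2
  Position 2 ('a'): new char, reset run to 1
  Position 3 ('c'): new char, reset run to 1
  Position 4 ('a'): new char, reset run to 1
  Position 5 ('c'): new char, reset run to 1
  Position 6 ('a'): new char, reset run to 1
  Position 7 ('a'): continues run of 'a', length=2
  Position 8 ('c'): new char, reset run to 1
  Position 9 ('c'): continues run of 'c', length=2
  Position 10 ('c'): continues run of 'c', length=3
  Position 11 ('b'): new char, reset run to 1
Longest run: 'c' with length 3

3


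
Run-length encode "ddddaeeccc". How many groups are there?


Input: ddddaeeccc
Scanning for consecutive runs:
  Group 1: 'd' x 4 (positions 0-3)
  Group 2: 'a' x 1 (positions 4-4)
  Group 3: 'e' x 2 (positions 5-6)
  Group 4: 'c' x 3 (positions 7-9)
Total groups: 4

4


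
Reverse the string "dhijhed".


Input: dhijhed
Reading characters right to left:
  Position 6: 'd'
  Position 5: 'e'
  Position 4: 'h'
  Position 3: 'j'
  Position 2: 'i'
  Position 1: 'h'
  Position 0: 'd'
Reversed: dehjihd

dehjihd


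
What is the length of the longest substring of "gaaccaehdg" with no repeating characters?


Input: "gaaccaehdg"
Sliding window (track last position of each char):
  Position 0 ('g'): window [0,0] length 1 -- new best
  Position 1 ('a'): window [0,1] length 2 -- new best
  Position 2 ('a'): repeat (last at 1), move window start to 2
  Position 2 ('a'): window [2,2] length 1
  Position 3 ('c'): window [2,3] length 2
  Position 4 ('c'): repeat (last at 3), move window start to 4
  Position 4 ('c'): window [4,4] length 1
  Position 5 ('a'): window [4,5] length 2
  Position 6 ('e'): window [4,6] length 3 -- new best
  Position 7 ('h'): window [4,7] length 4 -- new best
  Position 8 ('d'): window [4,8] length 5 -- new best
  Position 9 ('g'): window [4,9] length 6 -- new best
Longest substring with no repeats: "caehdg" with length 6

6


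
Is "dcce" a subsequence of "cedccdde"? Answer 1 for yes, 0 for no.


Check if "dcce" is a subsequence of "cedccdde"
Greedy scan:
  Position 0 ('c'): no match needed
  Position 1 ('e'): no match needed
  Position 2 ('d'): matches sub[0] = 'd'
  Position 3 ('c'): matches sub[1] = 'c'
  Position 4 ('c'): matches sub[2] = 'c'
  Position 5 ('d'): no match needed
  Position 6 ('d'): no match needed
  Position 7 ('e'): matches sub[3] = 'e'
All 4 characters matched => is a subsequence

1


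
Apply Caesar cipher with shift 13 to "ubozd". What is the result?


Caesar cipher: shift "ubozd" by 13
  'u' (pos 20) + 13 = pos 7 = 'h'
  'b' (pos 1) + 13 = pos 14 = 'o'
  'o' (pos 14) + 13 = pos 1 = 'b'
  'z' (pos 25) + 13 = pos 12 = 'm'
  'd' (pos 3) + 13 = pos 16 = 'q'
Result: hobmq

hobmq


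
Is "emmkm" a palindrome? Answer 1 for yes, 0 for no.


Input: emmkm
Reversed: mkmme
  Compare pos 0 ('e') with pos 4 ('m'): MISMATCH
  Compare pos 1 ('m') with pos 3 ('k'): MISMATCH
Result: not a palindrome

0


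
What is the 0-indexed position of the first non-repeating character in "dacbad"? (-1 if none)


Input: dacbad
Character frequencies:
  'a': 2
  'b': 1
  'c': 1
  'd': 2
Scanning left to right for freq == 1:
  Position 0 ('d'): freq=2, skip
  Position 1 ('a'): freq=2, skip
  Position 2 ('c'): unique! => answer = 2

2


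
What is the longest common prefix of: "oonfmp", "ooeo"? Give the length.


Words: oonfmp, ooeo
  Position 0: all 'o' => match
  Position 1: all 'o' => match
  Position 2: ('n', 'e') => mismatch, stop
LCP = "oo" (length 2)

2


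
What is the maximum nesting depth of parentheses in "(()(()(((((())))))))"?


Input: "(()(()(((((())))))))"
Tracking depth:
  Position 0 '(': depth becomes 1
  Position 1 '(': depth becomes 2
  Position 2 ')': depth becomes 1
  Position 3 '(': depth becomes 2
  Position 4 '(': depth becomes 3
  Position 5 ')': depth becomes 2
  Position 6 '(': depth becomes 3
  Position 7 '(': depth becomes 4
  Position 8 '(': depth becomes 5
  Position 9 '(': depth becomes 6
  Position 10 '(': depth becomes 7
  Position 11 '(': depth becomes 8
  Position 12 ')': depth becomes 7
  Position 13 ')': depth becomes 6
  Position 14 ')': depth becomes 5
  Position 15 ')': depth becomes 4
  Position 16 ')': depth becomes 3
  Position 17 ')': depth becomes 2
  Position 18 ')': depth becomes 1
  Position 19 ')': depth becomes 0
Maximum depth reached: 8

8


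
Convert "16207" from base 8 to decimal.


Input: "16207" in base 8
Positional expansion:
  Digit '1' (value 1) x 8^4 = 4096
  Digit '6' (value 6) x 8^3 = 3072
  Digit '2' (value 2) x 8^2 = 128
  Digit '0' (value 0) x 8^1 = 0
  Digit '7' (value 7) x 8^0 = 7
Sum = 7303

7303


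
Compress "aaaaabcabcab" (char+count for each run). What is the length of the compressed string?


Input: aaaaabcabcab
Runs:
  'a' x 5 => "a5"
  'b' x 1 => "b1"
  'c' x 1 => "c1"
  'a' x 1 => "a1"
  'b' x 1 => "b1"
  'c' x 1 => "c1"
  'a' x 1 => "a1"
  'b' x 1 => "b1"
Compressed: "a5b1c1a1b1c1a1b1"
Compressed length: 16

16


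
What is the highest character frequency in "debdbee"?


Input: debdbee
Character counts:
  'b': 2
  'd': 2
  'e': 3
Maximum frequency: 3

3


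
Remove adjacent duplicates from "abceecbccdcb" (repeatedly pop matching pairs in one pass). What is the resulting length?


Input: abceecbccdcb
Stack-based adjacent duplicate removal:
  Read 'a': push. Stack: a
  Read 'b': push. Stack: ab
  Read 'c': push. Stack: abc
  Read 'e': push. Stack: abce
  Read 'e': matches stack top 'e' => pop. Stack: abc
  Read 'c': matches stack top 'c' => pop. Stack: ab
  Read 'b': matches stack top 'b' => pop. Stack: a
  Read 'c': push. Stack: ac
  Read 'c': matches stack top 'c' => pop. Stack: a
  Read 'd': push. Stack: ad
  Read 'c': push. Stack: adc
  Read 'b': push. Stack: adcb
Final stack: "adcb" (length 4)

4


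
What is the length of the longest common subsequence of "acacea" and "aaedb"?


LCS of "acacea" and "aaedb"
DP table:
           a    a    e    d    b
      0    0    0    0    0    0
  a   0    1    1    1    1    1
  c   0    1    1    1    1    1
  a   0    1    2    2    2    2
  c   0    1    2    2    2    2
  e   0    1    2    3    3    3
  a   0    1    2    3    3    3
LCS length = dp[6][5] = 3

3


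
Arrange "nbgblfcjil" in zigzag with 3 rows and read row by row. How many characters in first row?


Zigzag "nbgblfcjil" into 3 rows:
Placing characters:
  'n' => row 0
  'b' => row 1
  'g' => row 2
  'b' => row 1
  'l' => row 0
  'f' => row 1
  'c' => row 2
  'j' => row 1
  'i' => row 0
  'l' => row 1
Rows:
  Row 0: "nli"
  Row 1: "bbfjl"
  Row 2: "gc"
First row length: 3

3


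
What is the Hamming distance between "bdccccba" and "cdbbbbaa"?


Comparing "bdccccba" and "cdbbbbaa" position by position:
  Position 0: 'b' vs 'c' => differ
  Position 1: 'd' vs 'd' => same
  Position 2: 'c' vs 'b' => differ
  Position 3: 'c' vs 'b' => differ
  Position 4: 'c' vs 'b' => differ
  Position 5: 'c' vs 'b' => differ
  Position 6: 'b' vs 'a' => differ
  Position 7: 'a' vs 'a' => same
Total differences (Hamming distance): 6

6


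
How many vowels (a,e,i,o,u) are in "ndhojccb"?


Input: ndhojccb
Checking each character:
  'n' at position 0: consonant
  'd' at position 1: consonant
  'h' at position 2: consonant
  'o' at position 3: vowel (running total: 1)
  'j' at position 4: consonant
  'c' at position 5: consonant
  'c' at position 6: consonant
  'b' at position 7: consonant
Total vowels: 1

1


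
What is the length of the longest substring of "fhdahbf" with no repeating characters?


Input: "fhdahbf"
Sliding window (track last position of each char):
  Position 0 ('f'): window [0,0] length 1 -- new best
  Position 1 ('h'): window [0,1] length 2 -- new best
  Position 2 ('d'): window [0,2] length 3 -- new best
  Position 3 ('a'): window [0,3] length 4 -- new best
  Position 4 ('h'): repeat (last at 1), move window start to 2
  Position 4 ('h'): window [2,4] length 3
  Position 5 ('b'): window [2,5] length 4
  Position 6 ('f'): window [2,6] length 5 -- new best
Longest substring with no repeats: "dahbf" with length 5

5


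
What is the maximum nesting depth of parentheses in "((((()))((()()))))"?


Input: "((((()))((()()))))"
Tracking depth:
  Position 0 '(': depth becomes 1
  Position 1 '(': depth becomes 2
  Position 2 '(': depth becomes 3
  Position 3 '(': depth becomes 4
  Position 4 '(': depth becomes 5
  Position 5 ')': depth becomes 4
  Position 6 ')': depth becomes 3
  Position 7 ')': depth becomes 2
  Position 8 '(': depth becomes 3
  Position 9 '(': depth becomes 4
  Position 10 '(': depth becomes 5
  Position 11 ')': depth becomes 4
  Position 12 '(': depth becomes 5
  Position 13 ')': depth becomes 4
  Position 14 ')': depth becomes 3
  Position 15 ')': depth becomes 2
  Position 16 ')': depth becomes 1
  Position 17 ')': depth becomes 0
Maximum depth reached: 5

5


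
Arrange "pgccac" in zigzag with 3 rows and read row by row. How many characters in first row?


Zigzag "pgccac" into 3 rows:
Placing characters:
  'p' => row 0
  'g' => row 1
  'c' => row 2
  'c' => row 1
  'a' => row 0
  'c' => row 1
Rows:
  Row 0: "pa"
  Row 1: "gcc"
  Row 2: "c"
First row length: 2

2


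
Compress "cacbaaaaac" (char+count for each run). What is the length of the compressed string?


Input: cacbaaaaac
Runs:
  'c' x 1 => "c1"
  'a' x 1 => "a1"
  'c' x 1 => "c1"
  'b' x 1 => "b1"
  'a' x 5 => "a5"
  'c' x 1 => "c1"
Compressed: "c1a1c1b1a5c1"
Compressed length: 12

12


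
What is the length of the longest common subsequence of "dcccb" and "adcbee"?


LCS of "dcccb" and "adcbee"
DP table:
           a    d    c    b    e    e
      0    0    0    0    0    0    0
  d   0    0    1    1    1    1    1
  c   0    0    1    2    2    2    2
  c   0    0    1    2    2    2    2
  c   0    0    1    2    2    2    2
  b   0    0    1    2    3    3    3
LCS length = dp[5][6] = 3

3


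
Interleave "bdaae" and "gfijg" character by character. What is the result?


Interleaving "bdaae" and "gfijg":
  Position 0: 'b' from first, 'g' from second => "bg"
  Position 1: 'd' from first, 'f' from second => "df"
  Position 2: 'a' from first, 'i' from second => "ai"
  Position 3: 'a' from first, 'j' from second => "aj"
  Position 4: 'e' from first, 'g' from second => "eg"
Result: bgdfaiajeg

bgdfaiajeg


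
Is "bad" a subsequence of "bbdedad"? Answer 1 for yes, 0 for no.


Check if "bad" is a subsequence of "bbdedad"
Greedy scan:
  Position 0 ('b'): matches sub[0] = 'b'
  Position 1 ('b'): no match needed
  Position 2 ('d'): no match needed
  Position 3 ('e'): no match needed
  Position 4 ('d'): no match needed
  Position 5 ('a'): matches sub[1] = 'a'
  Position 6 ('d'): matches sub[2] = 'd'
All 3 characters matched => is a subsequence

1


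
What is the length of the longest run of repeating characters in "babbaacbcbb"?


Input: "babbaacbcbb"
Scanning for longest run:
  Position 1 ('a'): new char, reset run to 1
  Position 2 ('b'): new char, reset run to 1
  Position 3 ('b'): continues run of 'b', length=2
  Position 4 ('a'): new char, reset run to 1
  Position 5 ('a'): continues run of 'a', length=2
  Position 6 ('c'): new char, reset run to 1
  Position 7 ('b'): new char, reset run to 1
  Position 8 ('c'): new char, reset run to 1
  Position 9 ('b'): new char, reset run to 1
  Position 10 ('b'): continues run of 'b', length=2
Longest run: 'b' with length 2

2


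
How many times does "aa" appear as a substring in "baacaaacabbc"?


Searching for "aa" in "baacaaacabbc"
Scanning each position:
  Position 0: "ba" => no
  Position 1: "aa" => MATCH
  Position 2: "ac" => no
  Position 3: "ca" => no
  Position 4: "aa" => MATCH
  Position 5: "aa" => MATCH
  Position 6: "ac" => no
  Position 7: "ca" => no
  Position 8: "ab" => no
  Position 9: "bb" => no
  Position 10: "bc" => no
Total occurrences: 3

3


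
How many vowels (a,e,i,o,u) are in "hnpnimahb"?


Input: hnpnimahb
Checking each character:
  'h' at position 0: consonant
  'n' at position 1: consonant
  'p' at position 2: consonant
  'n' at position 3: consonant
  'i' at position 4: vowel (running total: 1)
  'm' at position 5: consonant
  'a' at position 6: vowel (running total: 2)
  'h' at position 7: consonant
  'b' at position 8: consonant
Total vowels: 2

2


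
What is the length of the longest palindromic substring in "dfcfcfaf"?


Input: "dfcfcfaf"
Checking substrings for palindromes:
  [1:6] "fcfcf" (len 5) => palindrome
  [1:4] "fcf" (len 3) => palindrome
  [2:5] "cfc" (len 3) => palindrome
  [3:6] "fcf" (len 3) => palindrome
  [5:8] "faf" (len 3) => palindrome
Longest palindromic substring: "fcfcf" with length 5

5


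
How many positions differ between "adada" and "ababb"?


Comparing "adada" and "ababb" position by position:
  Position 0: 'a' vs 'a' => same
  Position 1: 'd' vs 'b' => DIFFER
  Position 2: 'a' vs 'a' => same
  Position 3: 'd' vs 'b' => DIFFER
  Position 4: 'a' vs 'b' => DIFFER
Positions that differ: 3

3


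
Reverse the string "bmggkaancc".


Input: bmggkaancc
Reading characters right to left:
  Position 9: 'c'
  Position 8: 'c'
  Position 7: 'n'
  Position 6: 'a'
  Position 5: 'a'
  Position 4: 'k'
  Position 3: 'g'
  Position 2: 'g'
  Position 1: 'm'
  Position 0: 'b'
Reversed: ccnaakggmb

ccnaakggmb


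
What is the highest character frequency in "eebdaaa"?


Input: eebdaaa
Character counts:
  'a': 3
  'b': 1
  'd': 1
  'e': 2
Maximum frequency: 3

3


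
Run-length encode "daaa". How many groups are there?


Input: daaa
Scanning for consecutive runs:
  Group 1: 'd' x 1 (positions 0-0)
  Group 2: 'a' x 3 (positions 1-3)
Total groups: 2

2


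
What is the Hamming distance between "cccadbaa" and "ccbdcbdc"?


Comparing "cccadbaa" and "ccbdcbdc" position by position:
  Position 0: 'c' vs 'c' => same
  Position 1: 'c' vs 'c' => same
  Position 2: 'c' vs 'b' => differ
  Position 3: 'a' vs 'd' => differ
  Position 4: 'd' vs 'c' => differ
  Position 5: 'b' vs 'b' => same
  Position 6: 'a' vs 'd' => differ
  Position 7: 'a' vs 'c' => differ
Total differences (Hamming distance): 5

5


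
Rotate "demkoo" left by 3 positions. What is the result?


Input: "demkoo", rotate left by 3
First 3 characters: "dem"
Remaining characters: "koo"
Concatenate remaining + first: "koo" + "dem" = "koodem"

koodem


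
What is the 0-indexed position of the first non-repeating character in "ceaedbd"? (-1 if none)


Input: ceaedbd
Character frequencies:
  'a': 1
  'b': 1
  'c': 1
  'd': 2
  'e': 2
Scanning left to right for freq == 1:
  Position 0 ('c'): unique! => answer = 0

0


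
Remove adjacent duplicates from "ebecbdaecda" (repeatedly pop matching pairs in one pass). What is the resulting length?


Input: ebecbdaecda
Stack-based adjacent duplicate removal:
  Read 'e': push. Stack: e
  Read 'b': push. Stack: eb
  Read 'e': push. Stack: ebe
  Read 'c': push. Stack: ebec
  Read 'b': push. Stack: ebecb
  Read 'd': push. Stack: ebecbd
  Read 'a': push. Stack: ebecbda
  Read 'e': push. Stack: ebecbdae
  Read 'c': push. Stack: ebecbdaec
  Read 'd': push. Stack: ebecbdaecd
  Read 'a': push. Stack: ebecbdaecda
Final stack: "ebecbdaecda" (length 11)

11


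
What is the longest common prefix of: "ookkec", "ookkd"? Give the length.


Words: ookkec, ookkd
  Position 0: all 'o' => match
  Position 1: all 'o' => match
  Position 2: all 'k' => match
  Position 3: all 'k' => match
  Position 4: ('e', 'd') => mismatch, stop
LCP = "ookk" (length 4)

4


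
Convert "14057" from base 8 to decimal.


Input: "14057" in base 8
Positional expansion:
  Digit '1' (value 1) x 8^4 = 4096
  Digit '4' (value 4) x 8^3 = 2048
  Digit '0' (value 0) x 8^2 = 0
  Digit '5' (value 5) x 8^1 = 40
  Digit '7' (value 7) x 8^0 = 7
Sum = 6191

6191


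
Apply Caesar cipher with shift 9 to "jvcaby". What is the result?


Caesar cipher: shift "jvcaby" by 9
  'j' (pos 9) + 9 = pos 18 = 's'
  'v' (pos 21) + 9 = pos 4 = 'e'
  'c' (pos 2) + 9 = pos 11 = 'l'
  'a' (pos 0) + 9 = pos 9 = 'j'
  'b' (pos 1) + 9 = pos 10 = 'k'
  'y' (pos 24) + 9 = pos 7 = 'h'
Result: seljkh

seljkh


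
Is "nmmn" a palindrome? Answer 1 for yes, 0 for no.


Input: nmmn
Reversed: nmmn
  Compare pos 0 ('n') with pos 3 ('n'): match
  Compare pos 1 ('m') with pos 2 ('m'): match
Result: palindrome

1


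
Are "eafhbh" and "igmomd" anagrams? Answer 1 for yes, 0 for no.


Strings: "eafhbh", "igmomd"
Sorted first:  abefhh
Sorted second: dgimmo
Differ at position 0: 'a' vs 'd' => not anagrams

0


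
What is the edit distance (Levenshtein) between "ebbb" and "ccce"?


Computing edit distance: "ebbb" -> "ccce"
DP table:
           c    c    c    e
      0    1    2    3    4
  e   1    1    2    3    3
  b   2    2    2    3    4
  b   3    3    3    3    4
  b   4    4    4    4    4
Edit distance = dp[4][4] = 4

4


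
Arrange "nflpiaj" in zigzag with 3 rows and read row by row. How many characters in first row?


Zigzag "nflpiaj" into 3 rows:
Placing characters:
  'n' => row 0
  'f' => row 1
  'l' => row 2
  'p' => row 1
  'i' => row 0
  'a' => row 1
  'j' => row 2
Rows:
  Row 0: "ni"
  Row 1: "fpa"
  Row 2: "lj"
First row length: 2

2


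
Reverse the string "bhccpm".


Input: bhccpm
Reading characters right to left:
  Position 5: 'm'
  Position 4: 'p'
  Position 3: 'c'
  Position 2: 'c'
  Position 1: 'h'
  Position 0: 'b'
Reversed: mpcchb

mpcchb


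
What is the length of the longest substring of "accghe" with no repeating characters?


Input: "accghe"
Sliding window (track last position of each char):
  Position 0 ('a'): window [0,0] length 1 -- new best
  Position 1 ('c'): window [0,1] length 2 -- new best
  Position 2 ('c'): repeat (last at 1), move window start to 2
  Position 2 ('c'): window [2,2] length 1
  Position 3 ('g'): window [2,3] length 2
  Position 4 ('h'): window [2,4] length 3 -- new best
  Position 5 ('e'): window [2,5] length 4 -- new best
Longest substring with no repeats: "cghe" with length 4

4


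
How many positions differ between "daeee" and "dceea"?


Comparing "daeee" and "dceea" position by position:
  Position 0: 'd' vs 'd' => same
  Position 1: 'a' vs 'c' => DIFFER
  Position 2: 'e' vs 'e' => same
  Position 3: 'e' vs 'e' => same
  Position 4: 'e' vs 'a' => DIFFER
Positions that differ: 2

2


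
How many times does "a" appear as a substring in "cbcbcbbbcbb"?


Searching for "a" in "cbcbcbbbcbb"
Scanning each position:
  Position 0: "c" => no
  Position 1: "b" => no
  Position 2: "c" => no
  Position 3: "b" => no
  Position 4: "c" => no
  Position 5: "b" => no
  Position 6: "b" => no
  Position 7: "b" => no
  Position 8: "c" => no
  Position 9: "b" => no
  Position 10: "b" => no
Total occurrences: 0

0


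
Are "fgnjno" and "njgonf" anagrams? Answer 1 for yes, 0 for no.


Strings: "fgnjno", "njgonf"
Sorted first:  fgjnno
Sorted second: fgjnno
Sorted forms match => anagrams

1


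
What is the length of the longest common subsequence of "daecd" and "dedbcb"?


LCS of "daecd" and "dedbcb"
DP table:
           d    e    d    b    c    b
      0    0    0    0    0    0    0
  d   0    1    1    1    1    1    1
  a   0    1    1    1    1    1    1
  e   0    1    2    2    2    2    2
  c   0    1    2    2    2    3    3
  d   0    1    2    3    3    3    3
LCS length = dp[5][6] = 3

3


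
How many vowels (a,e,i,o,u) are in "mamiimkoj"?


Input: mamiimkoj
Checking each character:
  'm' at position 0: consonant
  'a' at position 1: vowel (running total: 1)
  'm' at position 2: consonant
  'i' at position 3: vowel (running total: 2)
  'i' at position 4: vowel (running total: 3)
  'm' at position 5: consonant
  'k' at position 6: consonant
  'o' at position 7: vowel (running total: 4)
  'j' at position 8: consonant
Total vowels: 4

4


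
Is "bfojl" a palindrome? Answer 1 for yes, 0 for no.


Input: bfojl
Reversed: ljofb
  Compare pos 0 ('b') with pos 4 ('l'): MISMATCH
  Compare pos 1 ('f') with pos 3 ('j'): MISMATCH
Result: not a palindrome

0


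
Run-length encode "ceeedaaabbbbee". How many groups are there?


Input: ceeedaaabbbbee
Scanning for consecutive runs:
  Group 1: 'c' x 1 (positions 0-0)
  Group 2: 'e' x 3 (positions 1-3)
  Group 3: 'd' x 1 (positions 4-4)
  Group 4: 'a' x 3 (positions 5-7)
  Group 5: 'b' x 4 (positions 8-11)
  Group 6: 'e' x 2 (positions 12-13)
Total groups: 6

6


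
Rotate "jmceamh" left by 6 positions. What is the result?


Input: "jmceamh", rotate left by 6
First 6 characters: "jmceam"
Remaining characters: "h"
Concatenate remaining + first: "h" + "jmceam" = "hjmceam"

hjmceam


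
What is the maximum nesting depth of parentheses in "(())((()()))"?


Input: "(())((()()))"
Tracking depth:
  Position 0 '(': depth becomes 1
  Position 1 '(': depth becomes 2
  Position 2 ')': depth becomes 1
  Position 3 ')': depth becomes 0
  Position 4 '(': depth becomes 1
  Position 5 '(': depth becomes 2
  Position 6 '(': depth becomes 3
  Position 7 ')': depth becomes 2
  Position 8 '(': depth becomes 3
  Position 9 ')': depth becomes 2
  Position 10 ')': depth becomes 1
  Position 11 ')': depth becomes 0
Maximum depth reached: 3

3


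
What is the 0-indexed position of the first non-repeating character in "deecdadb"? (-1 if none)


Input: deecdadb
Character frequencies:
  'a': 1
  'b': 1
  'c': 1
  'd': 3
  'e': 2
Scanning left to right for freq == 1:
  Position 0 ('d'): freq=3, skip
  Position 1 ('e'): freq=2, skip
  Position 2 ('e'): freq=2, skip
  Position 3 ('c'): unique! => answer = 3

3


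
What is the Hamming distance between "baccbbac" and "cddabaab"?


Comparing "baccbbac" and "cddabaab" position by position:
  Position 0: 'b' vs 'c' => differ
  Position 1: 'a' vs 'd' => differ
  Position 2: 'c' vs 'd' => differ
  Position 3: 'c' vs 'a' => differ
  Position 4: 'b' vs 'b' => same
  Position 5: 'b' vs 'a' => differ
  Position 6: 'a' vs 'a' => same
  Position 7: 'c' vs 'b' => differ
Total differences (Hamming distance): 6

6


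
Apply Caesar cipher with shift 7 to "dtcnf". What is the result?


Caesar cipher: shift "dtcnf" by 7
  'd' (pos 3) + 7 = pos 10 = 'k'
  't' (pos 19) + 7 = pos 0 = 'a'
  'c' (pos 2) + 7 = pos 9 = 'j'
  'n' (pos 13) + 7 = pos 20 = 'u'
  'f' (pos 5) + 7 = pos 12 = 'm'
Result: kajum

kajum


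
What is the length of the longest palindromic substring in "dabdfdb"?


Input: "dabdfdb"
Checking substrings for palindromes:
  [2:7] "bdfdb" (len 5) => palindrome
  [3:6] "dfd" (len 3) => palindrome
Longest palindromic substring: "bdfdb" with length 5

5


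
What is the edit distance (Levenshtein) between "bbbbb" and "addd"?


Computing edit distance: "bbbbb" -> "addd"
DP table:
           a    d    d    d
      0    1    2    3    4
  b   1    1    2    3    4
  b   2    2    2    3    4
  b   3    3    3    3    4
  b   4    4    4    4    4
  b   5    5    5    5    5
Edit distance = dp[5][4] = 5

5


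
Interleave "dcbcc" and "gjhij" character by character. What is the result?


Interleaving "dcbcc" and "gjhij":
  Position 0: 'd' from first, 'g' from second => "dg"
  Position 1: 'c' from first, 'j' from second => "cj"
  Position 2: 'b' from first, 'h' from second => "bh"
  Position 3: 'c' from first, 'i' from second => "ci"
  Position 4: 'c' from first, 'j' from second => "cj"
Result: dgcjbhcicj

dgcjbhcicj


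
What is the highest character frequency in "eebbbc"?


Input: eebbbc
Character counts:
  'b': 3
  'c': 1
  'e': 2
Maximum frequency: 3

3


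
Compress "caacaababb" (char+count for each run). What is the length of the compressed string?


Input: caacaababb
Runs:
  'c' x 1 => "c1"
  'a' x 2 => "a2"
  'c' x 1 => "c1"
  'a' x 2 => "a2"
  'b' x 1 => "b1"
  'a' x 1 => "a1"
  'b' x 2 => "b2"
Compressed: "c1a2c1a2b1a1b2"
Compressed length: 14

14


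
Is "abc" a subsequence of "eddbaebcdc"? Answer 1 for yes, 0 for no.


Check if "abc" is a subsequence of "eddbaebcdc"
Greedy scan:
  Position 0 ('e'): no match needed
  Position 1 ('d'): no match needed
  Position 2 ('d'): no match needed
  Position 3 ('b'): no match needed
  Position 4 ('a'): matches sub[0] = 'a'
  Position 5 ('e'): no match needed
  Position 6 ('b'): matches sub[1] = 'b'
  Position 7 ('c'): matches sub[2] = 'c'
  Position 8 ('d'): no match needed
  Position 9 ('c'): no match needed
All 3 characters matched => is a subsequence

1


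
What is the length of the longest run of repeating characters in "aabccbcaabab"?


Input: "aabccbcaabab"
Scanning for longest run:
  Position 1 ('a'): continues run of 'a', length=2
  Position 2 ('b'): new char, reset run to 1
  Position 3 ('c'): new char, reset run to 1
  Position 4 ('c'): continues run of 'c', length=2
  Position 5 ('b'): new char, reset run to 1
  Position 6 ('c'): new char, reset run to 1
  Position 7 ('a'): new char, reset run to 1
  Position 8 ('a'): continues run of 'a', length=2
  Position 9 ('b'): new char, reset run to 1
  Position 10 ('a'): new char, reset run to 1
  Position 11 ('b'): new char, reset run to 1
Longest run: 'a' with length 2

2


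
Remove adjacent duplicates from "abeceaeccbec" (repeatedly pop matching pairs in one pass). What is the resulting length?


Input: abeceaeccbec
Stack-based adjacent duplicate removal:
  Read 'a': push. Stack: a
  Read 'b': push. Stack: ab
  Read 'e': push. Stack: abe
  Read 'c': push. Stack: abec
  Read 'e': push. Stack: abece
  Read 'a': push. Stack: abecea
  Read 'e': push. Stack: abeceae
  Read 'c': push. Stack: abeceaec
  Read 'c': matches stack top 'c' => pop. Stack: abeceae
  Read 'b': push. Stack: abeceaeb
  Read 'e': push. Stack: abeceaebe
  Read 'c': push. Stack: abeceaebec
Final stack: "abeceaebec" (length 10)

10


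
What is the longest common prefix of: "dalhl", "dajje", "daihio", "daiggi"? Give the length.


Words: dalhl, dajje, daihio, daiggi
  Position 0: all 'd' => match
  Position 1: all 'a' => match
  Position 2: ('l', 'j', 'i', 'i') => mismatch, stop
LCP = "da" (length 2)

2


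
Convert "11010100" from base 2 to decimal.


Input: "11010100" in base 2
Positional expansion:
  Digit '1' (value 1) x 2^7 = 128
  Digit '1' (value 1) x 2^6 = 64
  Digit '0' (value 0) x 2^5 = 0
  Digit '1' (value 1) x 2^4 = 16
  Digit '0' (value 0) x 2^3 = 0
  Digit '1' (value 1) x 2^2 = 4
  Digit '0' (value 0) x 2^1 = 0
  Digit '0' (value 0) x 2^0 = 0
Sum = 212

212


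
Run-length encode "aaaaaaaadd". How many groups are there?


Input: aaaaaaaadd
Scanning for consecutive runs:
  Group 1: 'a' x 8 (positions 0-7)
  Group 2: 'd' x 2 (positions 8-9)
Total groups: 2

2


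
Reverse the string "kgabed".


Input: kgabed
Reading characters right to left:
  Position 5: 'd'
  Position 4: 'e'
  Position 3: 'b'
  Position 2: 'a'
  Position 1: 'g'
  Position 0: 'k'
Reversed: debagk

debagk


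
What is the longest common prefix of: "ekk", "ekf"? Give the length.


Words: ekk, ekf
  Position 0: all 'e' => match
  Position 1: all 'k' => match
  Position 2: ('k', 'f') => mismatch, stop
LCP = "ek" (length 2)

2


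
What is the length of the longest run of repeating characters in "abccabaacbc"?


Input: "abccabaacbc"
Scanning for longest run:
  Position 1 ('b'): new char, reset run to 1
  Position 2 ('c'): new char, reset run to 1
  Position 3 ('c'): continues run of 'c', length=2
  Position 4 ('a'): new char, reset run to 1
  Position 5 ('b'): new char, reset run to 1
  Position 6 ('a'): new char, reset run to 1
  Position 7 ('a'): continues run of 'a', length=2
  Position 8 ('c'): new char, reset run to 1
  Position 9 ('b'): new char, reset run to 1
  Position 10 ('c'): new char, reset run to 1
Longest run: 'c' with length 2

2


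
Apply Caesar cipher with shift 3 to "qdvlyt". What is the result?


Caesar cipher: shift "qdvlyt" by 3
  'q' (pos 16) + 3 = pos 19 = 't'
  'd' (pos 3) + 3 = pos 6 = 'g'
  'v' (pos 21) + 3 = pos 24 = 'y'
  'l' (pos 11) + 3 = pos 14 = 'o'
  'y' (pos 24) + 3 = pos 1 = 'b'
  't' (pos 19) + 3 = pos 22 = 'w'
Result: tgyobw

tgyobw


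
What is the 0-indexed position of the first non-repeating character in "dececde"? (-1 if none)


Input: dececde
Character frequencies:
  'c': 2
  'd': 2
  'e': 3
Scanning left to right for freq == 1:
  Position 0 ('d'): freq=2, skip
  Position 1 ('e'): freq=3, skip
  Position 2 ('c'): freq=2, skip
  Position 3 ('e'): freq=3, skip
  Position 4 ('c'): freq=2, skip
  Position 5 ('d'): freq=2, skip
  Position 6 ('e'): freq=3, skip
  No unique character found => answer = -1

-1


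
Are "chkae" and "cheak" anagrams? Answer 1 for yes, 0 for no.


Strings: "chkae", "cheak"
Sorted first:  acehk
Sorted second: acehk
Sorted forms match => anagrams

1


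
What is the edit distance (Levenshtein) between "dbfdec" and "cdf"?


Computing edit distance: "dbfdec" -> "cdf"
DP table:
           c    d    f
      0    1    2    3
  d   1    1    1    2
  b   2    2    2    2
  f   3    3    3    2
  d   4    4    3    3
  e   5    5    4    4
  c   6    5    5    5
Edit distance = dp[6][3] = 5

5


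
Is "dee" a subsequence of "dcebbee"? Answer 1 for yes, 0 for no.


Check if "dee" is a subsequence of "dcebbee"
Greedy scan:
  Position 0 ('d'): matches sub[0] = 'd'
  Position 1 ('c'): no match needed
  Position 2 ('e'): matches sub[1] = 'e'
  Position 3 ('b'): no match needed
  Position 4 ('b'): no match needed
  Position 5 ('e'): matches sub[2] = 'e'
  Position 6 ('e'): no match needed
All 3 characters matched => is a subsequence

1


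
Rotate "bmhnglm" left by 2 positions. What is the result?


Input: "bmhnglm", rotate left by 2
First 2 characters: "bm"
Remaining characters: "hnglm"
Concatenate remaining + first: "hnglm" + "bm" = "hnglmbm"

hnglmbm
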